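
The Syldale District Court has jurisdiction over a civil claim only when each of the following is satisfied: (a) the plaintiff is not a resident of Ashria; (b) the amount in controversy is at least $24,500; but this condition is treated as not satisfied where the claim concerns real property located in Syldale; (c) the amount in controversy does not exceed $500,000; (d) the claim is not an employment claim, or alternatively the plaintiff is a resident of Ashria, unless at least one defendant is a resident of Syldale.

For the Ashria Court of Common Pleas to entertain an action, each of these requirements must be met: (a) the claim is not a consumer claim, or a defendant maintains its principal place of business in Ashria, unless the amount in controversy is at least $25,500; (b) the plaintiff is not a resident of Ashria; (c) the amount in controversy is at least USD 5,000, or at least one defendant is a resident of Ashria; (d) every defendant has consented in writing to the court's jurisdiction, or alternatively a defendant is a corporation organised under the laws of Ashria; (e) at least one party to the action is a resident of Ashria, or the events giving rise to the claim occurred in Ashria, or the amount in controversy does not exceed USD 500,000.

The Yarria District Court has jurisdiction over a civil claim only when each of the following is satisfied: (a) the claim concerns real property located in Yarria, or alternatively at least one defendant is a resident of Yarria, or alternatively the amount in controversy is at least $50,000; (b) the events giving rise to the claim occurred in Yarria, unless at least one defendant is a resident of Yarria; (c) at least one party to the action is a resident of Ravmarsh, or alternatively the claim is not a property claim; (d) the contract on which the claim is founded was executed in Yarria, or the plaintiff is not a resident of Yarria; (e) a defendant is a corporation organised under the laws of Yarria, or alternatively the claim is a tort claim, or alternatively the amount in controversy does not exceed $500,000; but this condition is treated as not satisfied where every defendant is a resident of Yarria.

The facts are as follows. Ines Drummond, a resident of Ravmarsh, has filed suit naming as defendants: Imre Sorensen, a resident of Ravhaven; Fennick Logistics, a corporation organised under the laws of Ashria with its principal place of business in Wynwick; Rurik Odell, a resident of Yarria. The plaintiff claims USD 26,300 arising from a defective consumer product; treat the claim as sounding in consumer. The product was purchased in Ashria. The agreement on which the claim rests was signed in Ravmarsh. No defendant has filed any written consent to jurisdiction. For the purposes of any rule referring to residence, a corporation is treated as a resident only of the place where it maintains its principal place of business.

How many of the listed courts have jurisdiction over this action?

The Syldale District Court:
  (a) The plaintiff resides in Ravmarsh, which is not Ashria. Condition met.
  (b) The amount in controversy is $26,300, which meets the USD 24,500 floor. And the carve-out is inapplicable — the claim does not concern real property. Satisfied.
  (c) The amount in controversy is 26,300 dollars, within the USD 500,000 ceiling. Condition met.
  (d) The claim is a consumer claim, not an employment claim, so this disjunct is met. Met.
  → All conditions met; jurisdiction exists.
The Ashria Court of Common Pleas:
  (a) The claim is a consumer claim; the corporate defendant(s) have their principal place of business in Wynwick, not Ashria — no alternative holds. However, the amount in controversy is $26,300, which meets the $25,500 floor, so the 'unless' proviso supplies this condition. Condition met.
  (b) The plaintiff resides in Ravmarsh, which is not Ashria. Satisfied.
  (c) The amount in controversy is $26,300, which meets the $5,000 floor, so one alternative holds. Met.
  (d) Fennick Logistics is organised under the laws of Ashria, which satisfies one of the alternatives. Condition met.
  (e) The operative events occurred in Ashria, so one alternative holds. Met.
  → Every requirement is satisfied — jurisdiction.
The Yarria District Court:
  (a) Rurik Odell resides in Yarria, which satisfies one of the alternatives. Met.
  (b) The operative events occurred in Ashria, not Yarria. The proviso rescues it, though: Rurik Odell resides in Yarria. Met.
  (c) Ines Drummond resides in Ravmarsh, which satisfies one of the alternatives. Met.
  (d) The plaintiff resides in Ravmarsh, which is not Yarria, so one alternative holds. Met.
  (e) The amount in controversy is USD 26,300, within the $500,000 ceiling, so this disjunct is met. And the carve-out is inapplicable — the defendants reside as follows — Imre Sorensen in Ravhaven, Fennick Logistics in Wynwick, Rurik Odell in Yarria — not all in Yarria. Satisfied.
  → Jurisdiction lies.
Courts with jurisdiction: the Syldale District Court, the Ashria Court of Common Pleas, the Yarria District Court — 3 in total.

3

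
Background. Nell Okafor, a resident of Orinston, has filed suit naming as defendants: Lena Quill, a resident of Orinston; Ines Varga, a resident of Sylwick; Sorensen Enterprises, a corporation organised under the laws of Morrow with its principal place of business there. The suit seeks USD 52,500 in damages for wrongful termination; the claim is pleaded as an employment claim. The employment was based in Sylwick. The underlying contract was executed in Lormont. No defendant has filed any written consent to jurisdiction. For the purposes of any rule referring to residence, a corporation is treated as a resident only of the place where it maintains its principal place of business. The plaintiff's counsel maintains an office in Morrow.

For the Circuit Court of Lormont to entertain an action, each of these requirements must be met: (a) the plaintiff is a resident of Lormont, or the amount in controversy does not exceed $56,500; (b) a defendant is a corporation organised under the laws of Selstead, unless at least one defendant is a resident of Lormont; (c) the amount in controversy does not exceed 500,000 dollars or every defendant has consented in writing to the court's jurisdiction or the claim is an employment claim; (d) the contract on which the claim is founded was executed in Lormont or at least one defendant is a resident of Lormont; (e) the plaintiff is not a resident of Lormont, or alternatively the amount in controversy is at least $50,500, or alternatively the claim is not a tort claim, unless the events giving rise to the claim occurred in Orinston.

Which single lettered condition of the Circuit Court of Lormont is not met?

The Circuit Court of Lormont:
  (a) The amount in controversy is $52,500, within the 56,500 dollars ceiling, so this disjunct is met. Satisfied.
  (b) The corporate defendant(s) are organised in Morrow, not Selstead. Nor does the 'unless' clause help: no defendant resides in Lormont (they reside in Orinston, Sylwick, Morrow). Condition not met.
  (c) The amount in controversy is 52,500 dollars, within the USD 500,000 ceiling, so this disjunct is met. Satisfied.
  (d) The contract was executed in Lormont, which satisfies one of the alternatives. Met.
  (e) The plaintiff resides in Orinston, which is not Lormont — that alternative is enough. Met.
Only condition (b) fails.

(b)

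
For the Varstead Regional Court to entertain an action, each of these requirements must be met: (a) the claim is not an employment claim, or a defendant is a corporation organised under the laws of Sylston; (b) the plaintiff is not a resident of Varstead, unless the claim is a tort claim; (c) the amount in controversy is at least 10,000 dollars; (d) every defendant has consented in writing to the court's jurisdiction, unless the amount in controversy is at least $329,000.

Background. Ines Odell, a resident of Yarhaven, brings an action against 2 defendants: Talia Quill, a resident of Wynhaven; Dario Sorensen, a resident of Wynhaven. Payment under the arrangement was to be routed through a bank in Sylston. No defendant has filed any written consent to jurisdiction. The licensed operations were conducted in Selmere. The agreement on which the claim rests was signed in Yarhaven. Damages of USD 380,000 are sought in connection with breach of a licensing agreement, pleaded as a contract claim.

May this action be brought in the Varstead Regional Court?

Yes

The Varstead Regional Court:
  (a) The claim is a contract claim, not an employment claim, which satisfies one of the alternatives. Satisfied.
  (b) The plaintiff resides in Yarhaven, which is not Varstead. Satisfied.
  (c) The amount in controversy is USD 380,000, which meets the 10,000 dollars floor. Condition met.
  (d) No such written consent has been filed. But the amount in controversy is USD 380,000, which meets the 329,000 dollars floor, and the 'unless' clause therefore excuses the requirement. Satisfied.
  → The court has jurisdiction.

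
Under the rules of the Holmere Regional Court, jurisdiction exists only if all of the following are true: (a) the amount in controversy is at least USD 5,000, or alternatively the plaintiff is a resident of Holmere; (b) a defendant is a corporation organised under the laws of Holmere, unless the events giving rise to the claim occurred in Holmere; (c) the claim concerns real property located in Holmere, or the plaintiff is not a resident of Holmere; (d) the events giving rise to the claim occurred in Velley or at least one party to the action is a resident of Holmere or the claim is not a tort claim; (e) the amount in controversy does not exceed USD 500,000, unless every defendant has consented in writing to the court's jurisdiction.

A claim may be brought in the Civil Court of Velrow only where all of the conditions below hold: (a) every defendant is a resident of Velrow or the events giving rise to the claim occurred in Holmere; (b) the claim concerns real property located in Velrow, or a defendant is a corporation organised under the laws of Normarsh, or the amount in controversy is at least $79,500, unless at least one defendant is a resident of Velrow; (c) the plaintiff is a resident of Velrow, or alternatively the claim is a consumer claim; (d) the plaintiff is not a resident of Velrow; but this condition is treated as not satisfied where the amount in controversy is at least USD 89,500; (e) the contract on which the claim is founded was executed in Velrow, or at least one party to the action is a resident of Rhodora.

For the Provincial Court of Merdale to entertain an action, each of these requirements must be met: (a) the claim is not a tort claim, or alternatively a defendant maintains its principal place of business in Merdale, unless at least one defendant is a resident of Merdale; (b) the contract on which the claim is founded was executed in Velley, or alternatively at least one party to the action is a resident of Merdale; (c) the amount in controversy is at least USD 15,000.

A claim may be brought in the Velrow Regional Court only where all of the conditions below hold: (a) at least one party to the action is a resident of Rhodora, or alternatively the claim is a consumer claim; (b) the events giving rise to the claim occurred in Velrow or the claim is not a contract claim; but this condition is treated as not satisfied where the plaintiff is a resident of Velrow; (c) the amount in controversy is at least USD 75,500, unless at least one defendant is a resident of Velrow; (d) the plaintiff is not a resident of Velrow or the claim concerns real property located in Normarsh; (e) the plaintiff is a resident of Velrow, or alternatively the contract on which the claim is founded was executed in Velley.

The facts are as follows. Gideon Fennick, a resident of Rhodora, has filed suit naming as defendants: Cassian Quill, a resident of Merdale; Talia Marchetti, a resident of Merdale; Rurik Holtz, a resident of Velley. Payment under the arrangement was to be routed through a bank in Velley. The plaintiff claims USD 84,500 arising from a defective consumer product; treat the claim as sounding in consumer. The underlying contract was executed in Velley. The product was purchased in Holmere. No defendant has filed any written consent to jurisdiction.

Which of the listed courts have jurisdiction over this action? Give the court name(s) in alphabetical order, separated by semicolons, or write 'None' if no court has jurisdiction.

the Civil Court of Velrow; the Holmere Regional Court; the Provincial Court of Merdale; the Velrow Regional Court

The Holmere Regional Court:
  (a) The amount in controversy is $84,500, which meets the 5,000 dollars floor, so one alternative holds. Condition met.
  (b) No defendant is a corporation. However, the operative events occurred in Holmere, so the 'unless' proviso supplies this condition. Met.
  (c) The plaintiff resides in Rhodora, which is not Holmere, which satisfies one of the alternatives. Met.
  (d) The claim is a consumer claim, not a tort claim, so this disjunct is met. Met.
  (e) The amount in controversy is 84,500 dollars, within the USD 500,000 ceiling. Satisfied.
  → Every requirement is satisfied — jurisdiction.
The Civil Court of Velrow:
  (a) The operative events occurred in Holmere — that alternative is enough. Met.
  (b) The amount in controversy is 84,500 dollars, which meets the 79,500 dollars floor, which satisfies one of the alternatives. Met.
  (c) The claim is a consumer claim, so this disjunct is met. Condition met.
  (d) The plaintiff resides in Rhodora, which is not Velrow. The carve-out does not apply: the amount in controversy is 84,500 dollars, below the 89,500 dollars floor. Met.
  (e) Gideon Fennick resides in Rhodora — that alternative is enough. Met.
  → Every requirement is satisfied — jurisdiction.
The Provincial Court of Merdale:
  (a) The claim is a consumer claim, not a tort claim — that alternative is enough. Condition met.
  (b) The contract was executed in Velley, so one alternative holds. Satisfied.
  (c) The amount in controversy is USD 84,500, which meets the USD 15,000 floor. Condition met.
  → All conditions met; jurisdiction exists.
The Velrow Regional Court:
  (a) Gideon Fennick resides in Rhodora — that alternative is enough. Met.
  (b) The claim is a consumer claim, not a contract claim, so one alternative holds. The carve-out does not apply: the plaintiff resides in Rhodora, not Velrow. Satisfied.
  (c) The amount in controversy is USD 84,500, which meets the USD 75,500 floor. Condition met.
  (d) The plaintiff resides in Rhodora, which is not Velrow, which satisfies one of the alternatives. Satisfied.
  (e) The contract was executed in Velley, so one alternative holds. Satisfied.
  → The court has jurisdiction.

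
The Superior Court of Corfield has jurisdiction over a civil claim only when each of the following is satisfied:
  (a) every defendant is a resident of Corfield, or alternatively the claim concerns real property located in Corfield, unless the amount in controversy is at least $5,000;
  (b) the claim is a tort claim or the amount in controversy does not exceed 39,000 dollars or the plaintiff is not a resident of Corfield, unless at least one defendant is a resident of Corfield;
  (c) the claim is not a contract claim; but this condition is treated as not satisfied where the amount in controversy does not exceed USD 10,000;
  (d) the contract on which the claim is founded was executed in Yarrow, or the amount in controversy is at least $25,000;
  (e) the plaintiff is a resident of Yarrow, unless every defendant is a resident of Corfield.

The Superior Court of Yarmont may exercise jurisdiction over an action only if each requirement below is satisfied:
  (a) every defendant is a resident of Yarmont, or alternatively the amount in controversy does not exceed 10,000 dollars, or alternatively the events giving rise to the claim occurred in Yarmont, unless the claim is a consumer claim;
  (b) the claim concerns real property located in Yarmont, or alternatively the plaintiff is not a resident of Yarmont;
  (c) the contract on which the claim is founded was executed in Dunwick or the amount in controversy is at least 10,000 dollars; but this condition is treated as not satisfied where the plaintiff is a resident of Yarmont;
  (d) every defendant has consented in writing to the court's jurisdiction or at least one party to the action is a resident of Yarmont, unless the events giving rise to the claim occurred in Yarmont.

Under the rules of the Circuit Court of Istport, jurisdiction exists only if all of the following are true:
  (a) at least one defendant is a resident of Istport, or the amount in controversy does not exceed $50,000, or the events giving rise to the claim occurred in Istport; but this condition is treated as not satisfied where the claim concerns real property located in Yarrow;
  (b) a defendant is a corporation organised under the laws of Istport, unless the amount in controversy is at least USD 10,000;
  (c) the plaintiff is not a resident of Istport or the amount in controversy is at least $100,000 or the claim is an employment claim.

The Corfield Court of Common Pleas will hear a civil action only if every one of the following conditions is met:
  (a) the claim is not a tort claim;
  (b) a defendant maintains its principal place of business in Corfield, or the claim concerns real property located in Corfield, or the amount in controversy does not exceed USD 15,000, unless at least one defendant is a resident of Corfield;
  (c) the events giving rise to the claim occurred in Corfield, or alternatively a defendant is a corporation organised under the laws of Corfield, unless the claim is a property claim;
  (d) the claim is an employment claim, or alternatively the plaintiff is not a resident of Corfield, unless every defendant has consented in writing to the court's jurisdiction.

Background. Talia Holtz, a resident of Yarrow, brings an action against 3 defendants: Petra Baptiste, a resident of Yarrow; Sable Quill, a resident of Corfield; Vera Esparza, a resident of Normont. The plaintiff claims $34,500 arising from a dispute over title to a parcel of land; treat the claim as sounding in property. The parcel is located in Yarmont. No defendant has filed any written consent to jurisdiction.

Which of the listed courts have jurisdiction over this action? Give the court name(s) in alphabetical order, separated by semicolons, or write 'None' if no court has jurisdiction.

the Circuit Court of Istport; the Corfield Court of Common Pleas; the Superior Court of Corfield; the Superior Court of Yarmont

The Superior Court of Corfield:
  (a) The defendants reside as follows — Petra Baptiste in Yarrow, Sable Quill in Corfield, Vera Esparza in Normont — not all in Corfield; the property lies in Yarmont, not Corfield — every alternative fails. But the amount in controversy is USD 34,500, which meets the 5,000 dollars floor, and the 'unless' clause therefore excuses the requirement. Satisfied.
  (b) The amount in controversy is 34,500 dollars, within the $39,000 ceiling, so this disjunct is met. Met.
  (c) The claim is a property claim, not a contract claim. And the carve-out is inapplicable — the amount in controversy is $34,500, above the $10,000 ceiling. Condition met.
  (d) The amount in controversy is USD 34,500, which meets the $25,000 floor — that alternative is enough. Satisfied.
  (e) The plaintiff resides in Yarrow. Met.
  → All conditions met; jurisdiction exists.
The Superior Court of Yarmont:
  (a) The operative events occurred in Yarmont — that alternative is enough. Condition met.
  (b) The property lies in Yarmont, so this disjunct is met. Condition met.
  (c) The amount in controversy is 34,500 dollars, which meets the $10,000 floor, so this disjunct is met. And the carve-out is inapplicable — the plaintiff resides in Yarrow, not Yarmont. Condition met.
  (d) No such written consent has been filed; no party resides in Yarmont — none of the alternatives is met. However, the operative events occurred in Yarmont, so the 'unless' proviso supplies this condition. Satisfied.
  → Jurisdiction lies.
The Circuit Court of Istport:
  (a) The amount in controversy is $34,500, within the $50,000 ceiling, so this disjunct is met. And the carve-out is inapplicable — the property lies in Yarmont, not Yarrow. Met.
  (b) No defendant is a corporation. However, the amount in controversy is 34,500 dollars, which meets the 10,000 dollars floor, so the 'unless' proviso supplies this condition. Condition met.
  (c) The plaintiff resides in Yarrow, which is not Istport, so this disjunct is met. Condition met.
  → Jurisdiction lies.
The Corfield Court of Common Pleas:
  (a) The claim is a property claim, not a tort claim. Condition met.
  (b) No defendant is a corporation; the property lies in Yarmont, not Corfield; the amount in controversy is 34,500 dollars, above the 15,000 dollars ceiling — none of the alternatives is met. The proviso rescues it, though: Sable Quill resides in Corfield. Satisfied.
  (c) The operative events occurred in Yarmont, not Corfield; no defendant is a corporation — no alternative holds. But the claim is a property claim, and the 'unless' clause therefore excuses the requirement. Satisfied.
  (d) The plaintiff resides in Yarrow, which is not Corfield, so this disjunct is met. Condition met.
  → Every requirement is satisfied — jurisdiction.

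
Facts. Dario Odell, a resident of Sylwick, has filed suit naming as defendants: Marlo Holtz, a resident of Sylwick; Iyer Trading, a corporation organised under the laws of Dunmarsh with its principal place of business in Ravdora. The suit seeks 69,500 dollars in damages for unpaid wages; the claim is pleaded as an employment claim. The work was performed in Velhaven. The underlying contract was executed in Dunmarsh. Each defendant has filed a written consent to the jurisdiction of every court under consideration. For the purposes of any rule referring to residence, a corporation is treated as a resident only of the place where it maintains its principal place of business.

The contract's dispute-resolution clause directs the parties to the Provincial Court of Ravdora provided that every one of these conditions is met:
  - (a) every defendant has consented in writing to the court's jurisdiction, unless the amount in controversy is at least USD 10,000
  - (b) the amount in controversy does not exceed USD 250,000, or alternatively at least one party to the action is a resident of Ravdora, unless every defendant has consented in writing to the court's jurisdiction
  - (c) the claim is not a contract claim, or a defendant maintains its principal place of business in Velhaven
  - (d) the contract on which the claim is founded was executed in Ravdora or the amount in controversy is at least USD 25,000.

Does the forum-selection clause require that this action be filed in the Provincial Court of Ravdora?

Yes

The Provincial Court of Ravdora:
  (a) Every defendant has filed written consent. Satisfied.
  (b) The amount in controversy is 69,500 dollars, within the USD 250,000 ceiling, so this disjunct is met. Condition met.
  (c) The claim is an employment claim, not a contract claim, so this disjunct is met. Met.
  (d) The amount in controversy is 69,500 dollars, which meets the USD 25,000 floor, which satisfies one of the alternatives. Satisfied.
  → The clause applies.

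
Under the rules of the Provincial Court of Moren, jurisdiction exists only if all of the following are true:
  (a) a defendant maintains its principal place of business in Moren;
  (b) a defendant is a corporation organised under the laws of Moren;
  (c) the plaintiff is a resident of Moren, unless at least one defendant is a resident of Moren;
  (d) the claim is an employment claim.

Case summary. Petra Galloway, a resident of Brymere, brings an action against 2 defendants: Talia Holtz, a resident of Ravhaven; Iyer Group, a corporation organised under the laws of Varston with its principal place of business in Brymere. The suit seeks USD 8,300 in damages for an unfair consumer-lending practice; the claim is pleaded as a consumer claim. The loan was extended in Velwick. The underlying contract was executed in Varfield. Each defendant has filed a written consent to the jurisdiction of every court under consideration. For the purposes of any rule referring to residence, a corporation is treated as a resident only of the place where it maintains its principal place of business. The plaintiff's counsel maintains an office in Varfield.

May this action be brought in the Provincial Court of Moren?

The Provincial Court of Moren:
  (a) The corporate defendant(s) have their principal place of business in Brymere, not Moren. Fails.
  (b) The corporate defendant(s) are organised in Varston, not Moren. Not met.
  (c) The plaintiff resides in Brymere, not Moren. Nor does the 'unless' clause help: no defendant resides in Moren (they reside in Ravhaven, Brymere). Not met.
  (d) The claim is a consumer claim, not an employment claim. Not met.
  → No jurisdiction.

No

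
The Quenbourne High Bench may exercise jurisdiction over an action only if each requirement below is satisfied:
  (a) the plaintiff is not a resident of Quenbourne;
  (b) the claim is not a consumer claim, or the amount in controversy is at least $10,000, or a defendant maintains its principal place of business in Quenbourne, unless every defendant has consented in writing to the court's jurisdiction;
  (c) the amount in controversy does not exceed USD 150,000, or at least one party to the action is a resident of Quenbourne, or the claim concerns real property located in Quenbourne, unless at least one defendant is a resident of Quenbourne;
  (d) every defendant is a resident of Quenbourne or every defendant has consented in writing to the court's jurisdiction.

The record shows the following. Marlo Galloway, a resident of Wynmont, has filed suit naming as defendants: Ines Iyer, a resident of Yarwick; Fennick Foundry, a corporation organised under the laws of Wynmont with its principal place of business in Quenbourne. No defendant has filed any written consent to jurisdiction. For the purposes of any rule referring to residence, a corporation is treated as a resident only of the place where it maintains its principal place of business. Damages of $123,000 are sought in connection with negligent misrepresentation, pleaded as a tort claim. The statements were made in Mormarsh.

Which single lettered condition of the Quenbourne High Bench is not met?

The Quenbourne High Bench:
  (a) The plaintiff resides in Wynmont, which is not Quenbourne. Condition met.
  (b) The claim is a tort claim, not a consumer claim, so one alternative holds. Satisfied.
  (c) The amount in controversy is 123,000 dollars, within the USD 150,000 ceiling — that alternative is enough. Satisfied.
  (d) The defendants reside as follows — Ines Iyer in Yarwick, Fennick Foundry in Quenbourne — not all in Quenbourne; no such written consent has been filed — every alternative fails. Fails.
Only condition (d) fails.

(d)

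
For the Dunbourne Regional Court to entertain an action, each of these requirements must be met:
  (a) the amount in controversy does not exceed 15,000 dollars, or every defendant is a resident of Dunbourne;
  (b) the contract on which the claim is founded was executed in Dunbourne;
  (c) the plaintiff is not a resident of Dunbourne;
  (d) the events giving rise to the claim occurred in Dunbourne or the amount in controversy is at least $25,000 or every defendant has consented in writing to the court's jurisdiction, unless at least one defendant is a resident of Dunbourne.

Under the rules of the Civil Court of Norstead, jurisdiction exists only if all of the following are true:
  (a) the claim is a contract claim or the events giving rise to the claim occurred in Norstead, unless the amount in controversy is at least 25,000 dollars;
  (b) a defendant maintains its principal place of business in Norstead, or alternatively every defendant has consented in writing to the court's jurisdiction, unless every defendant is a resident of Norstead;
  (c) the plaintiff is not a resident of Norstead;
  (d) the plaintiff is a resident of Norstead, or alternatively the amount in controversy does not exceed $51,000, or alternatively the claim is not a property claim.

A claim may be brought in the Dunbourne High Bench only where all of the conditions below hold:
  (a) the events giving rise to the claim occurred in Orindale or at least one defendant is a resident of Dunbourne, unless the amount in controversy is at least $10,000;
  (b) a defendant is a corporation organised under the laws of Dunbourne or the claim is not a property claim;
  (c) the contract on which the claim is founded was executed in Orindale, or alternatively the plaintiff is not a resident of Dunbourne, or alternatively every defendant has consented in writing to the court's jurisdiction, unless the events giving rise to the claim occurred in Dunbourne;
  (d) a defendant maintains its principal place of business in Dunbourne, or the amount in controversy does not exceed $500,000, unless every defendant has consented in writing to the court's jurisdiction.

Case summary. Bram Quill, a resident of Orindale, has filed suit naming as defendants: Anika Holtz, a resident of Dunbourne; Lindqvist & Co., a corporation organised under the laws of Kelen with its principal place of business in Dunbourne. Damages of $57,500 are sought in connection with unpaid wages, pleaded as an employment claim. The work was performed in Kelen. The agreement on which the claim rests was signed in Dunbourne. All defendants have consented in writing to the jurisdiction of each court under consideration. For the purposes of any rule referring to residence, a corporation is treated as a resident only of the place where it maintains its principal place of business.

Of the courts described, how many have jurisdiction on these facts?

The Dunbourne Regional Court:
  (a) The defendants reside as follows — Anika Holtz in Dunbourne, Lindqvist & Co. in Dunbourne — all in Dunbourne, so one alternative holds. Condition met.
  (b) The contract was executed in Dunbourne. Condition met.
  (c) The plaintiff resides in Orindale, which is not Dunbourne. Condition met.
  (d) The amount in controversy is $57,500, which meets the $25,000 floor, so one alternative holds. Satisfied.
  → Every requirement is satisfied — jurisdiction.
The Civil Court of Norstead:
  (a) The claim is an employment claim, not a contract claim; the operative events occurred in Kelen, not Norstead — no alternative holds. The proviso rescues it, though: the amount in controversy is 57,500 dollars, which meets the $25,000 floor. Satisfied.
  (b) Every defendant has filed written consent, which satisfies one of the alternatives. Satisfied.
  (c) The plaintiff resides in Orindale, which is not Norstead. Condition met.
  (d) The claim is an employment claim, not a property claim, so one alternative holds. Condition met.
  → All conditions met; jurisdiction exists.
The Dunbourne High Bench:
  (a) Anika Holtz resides in Dunbourne, so this disjunct is met. Met.
  (b) The claim is an employment claim, not a property claim, so this disjunct is met. Condition met.
  (c) The plaintiff resides in Orindale, which is not Dunbourne, which satisfies one of the alternatives. Met.
  (d) Lindqvist & Co. has its principal place of business in Dunbourne, so this disjunct is met. Met.
  → All conditions met; jurisdiction exists.
Courts with jurisdiction: the Dunbourne Regional Court, the Civil Court of Norstead, the Dunbourne High Bench — 3 in total.

3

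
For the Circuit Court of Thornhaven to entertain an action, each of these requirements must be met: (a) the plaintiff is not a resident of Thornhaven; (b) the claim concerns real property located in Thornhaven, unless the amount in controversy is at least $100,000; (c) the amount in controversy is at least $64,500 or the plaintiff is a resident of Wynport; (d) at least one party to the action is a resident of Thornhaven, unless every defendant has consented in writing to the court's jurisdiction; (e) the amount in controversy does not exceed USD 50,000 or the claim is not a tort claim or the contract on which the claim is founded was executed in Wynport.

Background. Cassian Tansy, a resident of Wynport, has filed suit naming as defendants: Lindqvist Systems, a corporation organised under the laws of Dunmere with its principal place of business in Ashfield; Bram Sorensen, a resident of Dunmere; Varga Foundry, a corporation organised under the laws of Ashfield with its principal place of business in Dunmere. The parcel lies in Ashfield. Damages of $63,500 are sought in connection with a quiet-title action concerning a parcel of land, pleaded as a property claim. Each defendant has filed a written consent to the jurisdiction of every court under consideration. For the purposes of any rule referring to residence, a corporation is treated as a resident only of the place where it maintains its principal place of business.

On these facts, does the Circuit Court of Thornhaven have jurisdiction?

The Circuit Court of Thornhaven:
  (a) The plaintiff resides in Wynport, which is not Thornhaven. Condition met.
  (b) The property lies in Ashfield, not Thornhaven. The proviso offers no rescue either, since the amount in controversy is $63,500, below the 100,000 dollars floor. Not satisfied.
  (c) The plaintiff resides in Wynport, which satisfies one of the alternatives. Met.
  (d) No party resides in Thornhaven. But every defendant has filed written consent, and the 'unless' clause therefore excuses the requirement. Condition met.
  (e) The claim is a property claim, not a tort claim, so this disjunct is met. Condition met.
  → The court lacks jurisdiction.

No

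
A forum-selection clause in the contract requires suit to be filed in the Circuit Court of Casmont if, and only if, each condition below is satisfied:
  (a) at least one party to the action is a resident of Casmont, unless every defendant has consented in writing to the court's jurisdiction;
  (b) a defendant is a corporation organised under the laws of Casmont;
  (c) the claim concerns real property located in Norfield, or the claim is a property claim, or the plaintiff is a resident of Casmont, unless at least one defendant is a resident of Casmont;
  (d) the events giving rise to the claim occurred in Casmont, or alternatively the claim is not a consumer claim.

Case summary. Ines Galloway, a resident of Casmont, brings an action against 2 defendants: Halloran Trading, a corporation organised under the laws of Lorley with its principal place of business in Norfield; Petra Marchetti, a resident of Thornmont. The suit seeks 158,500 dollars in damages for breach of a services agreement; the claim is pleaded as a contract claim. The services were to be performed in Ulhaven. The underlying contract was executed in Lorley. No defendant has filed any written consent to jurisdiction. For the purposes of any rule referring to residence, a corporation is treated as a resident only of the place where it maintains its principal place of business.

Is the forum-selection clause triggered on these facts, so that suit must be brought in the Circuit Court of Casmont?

No

The Circuit Court of Casmont:
  (a) Ines Galloway resides in Casmont. Met.
  (b) The corporate defendant(s) are organised in Lorley, not Casmont. Condition not met.
  (c) The plaintiff resides in Casmont, so this disjunct is met. Satisfied.
  (d) The claim is a contract claim, not a consumer claim — that alternative is enough. Condition met.
  → The clause does not apply.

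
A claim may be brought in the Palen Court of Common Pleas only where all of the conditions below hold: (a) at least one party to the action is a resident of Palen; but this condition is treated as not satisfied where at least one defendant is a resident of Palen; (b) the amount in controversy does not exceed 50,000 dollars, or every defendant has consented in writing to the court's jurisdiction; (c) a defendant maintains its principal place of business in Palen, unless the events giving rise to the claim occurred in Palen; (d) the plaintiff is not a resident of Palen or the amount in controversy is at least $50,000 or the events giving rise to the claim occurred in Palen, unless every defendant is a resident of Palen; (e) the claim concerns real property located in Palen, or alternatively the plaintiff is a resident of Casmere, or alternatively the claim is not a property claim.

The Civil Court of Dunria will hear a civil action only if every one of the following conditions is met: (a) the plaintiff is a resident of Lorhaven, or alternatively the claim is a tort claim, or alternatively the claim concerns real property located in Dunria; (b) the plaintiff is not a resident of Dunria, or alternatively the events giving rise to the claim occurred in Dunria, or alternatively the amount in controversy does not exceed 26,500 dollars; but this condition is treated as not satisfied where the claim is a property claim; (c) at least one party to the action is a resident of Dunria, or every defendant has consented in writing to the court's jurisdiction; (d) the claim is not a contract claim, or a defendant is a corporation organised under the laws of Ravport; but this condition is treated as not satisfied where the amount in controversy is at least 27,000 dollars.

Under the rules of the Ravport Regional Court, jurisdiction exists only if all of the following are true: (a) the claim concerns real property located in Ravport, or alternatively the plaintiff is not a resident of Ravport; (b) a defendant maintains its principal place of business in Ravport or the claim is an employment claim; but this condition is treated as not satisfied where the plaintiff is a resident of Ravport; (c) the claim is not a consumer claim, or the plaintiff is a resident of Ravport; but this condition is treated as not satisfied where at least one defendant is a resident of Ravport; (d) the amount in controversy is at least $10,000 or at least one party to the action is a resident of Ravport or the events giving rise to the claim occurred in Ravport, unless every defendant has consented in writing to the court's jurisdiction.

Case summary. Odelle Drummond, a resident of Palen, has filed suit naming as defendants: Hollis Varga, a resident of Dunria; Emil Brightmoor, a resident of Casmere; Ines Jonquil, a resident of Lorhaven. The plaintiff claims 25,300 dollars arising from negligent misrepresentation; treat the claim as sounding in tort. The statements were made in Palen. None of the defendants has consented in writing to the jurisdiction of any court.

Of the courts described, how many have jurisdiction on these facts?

The Palen Court of Common Pleas:
  (a) Odelle Drummond resides in Palen. The carve-out does not apply: no defendant resides in Palen (they reside in Dunria, Casmere, Lorhaven). Met.
  (b) The amount in controversy is USD 25,300, within the USD 50,000 ceiling — that alternative is enough. Condition met.
  (c) No defendant is a corporation. However, the operative events occurred in Palen, so the 'unless' proviso supplies this condition. Condition met.
  (d) The operative events occurred in Palen, so one alternative holds. Met.
  (e) The claim is a tort claim, not a property claim, which satisfies one of the alternatives. Met.
  → The court has jurisdiction.
The Civil Court of Dunria:
  (a) The claim is a tort claim, which satisfies one of the alternatives. Satisfied.
  (b) The plaintiff resides in Palen, which is not Dunria — that alternative is enough. And the carve-out is inapplicable — the claim is a tort claim, not a property claim. Condition met.
  (c) Hollis Varga resides in Dunria — that alternative is enough. Condition met.
  (d) The claim is a tort claim, not a contract claim, which satisfies one of the alternatives. The carve-out does not apply: the amount in controversy is $25,300, below the USD 27,000 floor. Satisfied.
  → The court has jurisdiction.
The Ravport Regional Court:
  (a) The plaintiff resides in Palen, which is not Ravport, which satisfies one of the alternatives. Met.
  (b) No defendant is a corporation; the claim is a tort claim, not an employment claim — none of the alternatives is met. Fails.
  (c) The claim is a tort claim, not a consumer claim, so one alternative holds. The exception is not triggered, since no defendant resides in Ravport (they reside in Dunria, Casmere, Lorhaven). Met.
  (d) The amount in controversy is $25,300, which meets the $10,000 floor, so one alternative holds. Met.
  → At least one condition fails; no jurisdiction.
Courts with jurisdiction: the Palen Court of Common Pleas, the Civil Court of Dunria — 2 in total.

2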